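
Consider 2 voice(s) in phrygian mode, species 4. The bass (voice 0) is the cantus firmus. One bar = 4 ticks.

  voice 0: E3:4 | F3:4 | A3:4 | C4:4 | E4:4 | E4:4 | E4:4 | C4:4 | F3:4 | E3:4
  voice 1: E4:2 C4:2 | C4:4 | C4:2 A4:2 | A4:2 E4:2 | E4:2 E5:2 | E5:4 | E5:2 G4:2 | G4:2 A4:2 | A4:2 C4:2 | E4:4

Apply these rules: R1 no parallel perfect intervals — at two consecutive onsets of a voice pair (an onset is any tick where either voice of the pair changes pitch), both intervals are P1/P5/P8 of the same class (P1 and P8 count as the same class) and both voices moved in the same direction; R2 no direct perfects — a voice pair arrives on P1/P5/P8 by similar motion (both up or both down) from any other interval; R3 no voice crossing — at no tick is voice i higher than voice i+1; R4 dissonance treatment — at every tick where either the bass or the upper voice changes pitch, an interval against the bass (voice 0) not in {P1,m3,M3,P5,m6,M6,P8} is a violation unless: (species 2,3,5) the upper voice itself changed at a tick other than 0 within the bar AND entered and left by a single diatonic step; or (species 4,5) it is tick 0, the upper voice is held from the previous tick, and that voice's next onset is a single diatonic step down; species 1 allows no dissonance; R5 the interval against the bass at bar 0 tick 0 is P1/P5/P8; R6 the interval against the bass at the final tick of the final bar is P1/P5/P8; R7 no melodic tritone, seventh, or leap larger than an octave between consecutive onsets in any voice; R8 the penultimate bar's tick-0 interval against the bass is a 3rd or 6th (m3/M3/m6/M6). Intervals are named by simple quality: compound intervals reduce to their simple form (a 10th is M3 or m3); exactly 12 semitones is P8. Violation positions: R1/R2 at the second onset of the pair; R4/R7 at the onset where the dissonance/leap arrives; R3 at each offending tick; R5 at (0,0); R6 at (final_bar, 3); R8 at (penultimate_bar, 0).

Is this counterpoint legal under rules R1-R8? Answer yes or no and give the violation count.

bar 0: v0=E3 v1=E4 (P8)
bar 1: v0=F3 v1=C4 (P5)
bar 2: v0=A3 v1=C4 (m3)
bar 3: v0=C4 v1=A4 (M6)
bar 4: v0=E4 v1=E4 (P1)
bar 5: v0=E4 v1=E5 (P8)
bar 6: v0=E4 v1=E5 (P8)
bar 7: v0=C4 v1=G4 (P5)
bar 8: v0=F3 v1=A4 (M3)
bar 9: v0=E3 v1=E4 (P8)

Yes (0 violations)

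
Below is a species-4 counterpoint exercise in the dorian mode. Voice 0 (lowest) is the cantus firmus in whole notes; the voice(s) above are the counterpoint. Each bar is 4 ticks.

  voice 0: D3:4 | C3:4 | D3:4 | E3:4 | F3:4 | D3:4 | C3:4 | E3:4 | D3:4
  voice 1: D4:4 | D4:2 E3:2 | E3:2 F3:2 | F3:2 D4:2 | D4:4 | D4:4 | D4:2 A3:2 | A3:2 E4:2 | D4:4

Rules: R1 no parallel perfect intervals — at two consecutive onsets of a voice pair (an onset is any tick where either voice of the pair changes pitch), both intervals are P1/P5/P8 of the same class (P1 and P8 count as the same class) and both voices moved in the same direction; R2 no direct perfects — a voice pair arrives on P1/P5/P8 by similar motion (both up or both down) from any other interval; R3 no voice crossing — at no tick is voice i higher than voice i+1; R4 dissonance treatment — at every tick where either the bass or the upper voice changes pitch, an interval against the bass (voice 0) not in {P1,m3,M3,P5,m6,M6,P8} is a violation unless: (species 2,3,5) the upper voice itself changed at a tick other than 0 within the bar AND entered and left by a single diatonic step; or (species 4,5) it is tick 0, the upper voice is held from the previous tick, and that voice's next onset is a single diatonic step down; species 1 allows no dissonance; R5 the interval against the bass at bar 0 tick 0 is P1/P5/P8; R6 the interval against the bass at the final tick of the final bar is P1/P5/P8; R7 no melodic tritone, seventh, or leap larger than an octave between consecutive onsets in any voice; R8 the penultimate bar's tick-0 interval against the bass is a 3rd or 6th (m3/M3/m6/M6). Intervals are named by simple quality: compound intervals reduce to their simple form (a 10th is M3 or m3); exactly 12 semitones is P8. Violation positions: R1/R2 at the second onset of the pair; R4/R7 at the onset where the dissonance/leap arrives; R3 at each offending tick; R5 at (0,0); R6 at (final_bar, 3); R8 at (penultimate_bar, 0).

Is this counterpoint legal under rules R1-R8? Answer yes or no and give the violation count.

No (9 violations)

bar 0: v0=D3 v1=D4 (P8)
bar 1: v0=C3 v1=D4 (M2)
bar 2: v0=D3 v1=E3 (M2)
bar 3: v0=E3 v1=F3 (m2)
bar 4: v0=F3 v1=D4 (M6)
bar 5: v0=D3 v1=D4 (P8)
bar 6: v0=C3 v1=D4 (M2)
bar 7: v0=E3 v1=A3 (P4)
bar 8: v0=D3 v1=D4 (P8)
  R4 @ bar1.0: C3/D4 M2 untreated
  R7 @ bar1.2: D4->E3 leap 10st
  R4 @ bar2.0: D3/E3 M2 untreated
  R4 @ bar3.0: E3/F3 m2 untreated
  R4 @ bar3.2: E3/D4 m7 untreated
  R4 @ bar6.0: C3/D4 M2 untreated
  R4 @ bar7.0: E3/A3 P4 untreated
  R8 @ bar7.0: penult P4 not 3rd/6th
  R1 @ bar8.0: E3/E4 P8 -> D3/D4 P8 similar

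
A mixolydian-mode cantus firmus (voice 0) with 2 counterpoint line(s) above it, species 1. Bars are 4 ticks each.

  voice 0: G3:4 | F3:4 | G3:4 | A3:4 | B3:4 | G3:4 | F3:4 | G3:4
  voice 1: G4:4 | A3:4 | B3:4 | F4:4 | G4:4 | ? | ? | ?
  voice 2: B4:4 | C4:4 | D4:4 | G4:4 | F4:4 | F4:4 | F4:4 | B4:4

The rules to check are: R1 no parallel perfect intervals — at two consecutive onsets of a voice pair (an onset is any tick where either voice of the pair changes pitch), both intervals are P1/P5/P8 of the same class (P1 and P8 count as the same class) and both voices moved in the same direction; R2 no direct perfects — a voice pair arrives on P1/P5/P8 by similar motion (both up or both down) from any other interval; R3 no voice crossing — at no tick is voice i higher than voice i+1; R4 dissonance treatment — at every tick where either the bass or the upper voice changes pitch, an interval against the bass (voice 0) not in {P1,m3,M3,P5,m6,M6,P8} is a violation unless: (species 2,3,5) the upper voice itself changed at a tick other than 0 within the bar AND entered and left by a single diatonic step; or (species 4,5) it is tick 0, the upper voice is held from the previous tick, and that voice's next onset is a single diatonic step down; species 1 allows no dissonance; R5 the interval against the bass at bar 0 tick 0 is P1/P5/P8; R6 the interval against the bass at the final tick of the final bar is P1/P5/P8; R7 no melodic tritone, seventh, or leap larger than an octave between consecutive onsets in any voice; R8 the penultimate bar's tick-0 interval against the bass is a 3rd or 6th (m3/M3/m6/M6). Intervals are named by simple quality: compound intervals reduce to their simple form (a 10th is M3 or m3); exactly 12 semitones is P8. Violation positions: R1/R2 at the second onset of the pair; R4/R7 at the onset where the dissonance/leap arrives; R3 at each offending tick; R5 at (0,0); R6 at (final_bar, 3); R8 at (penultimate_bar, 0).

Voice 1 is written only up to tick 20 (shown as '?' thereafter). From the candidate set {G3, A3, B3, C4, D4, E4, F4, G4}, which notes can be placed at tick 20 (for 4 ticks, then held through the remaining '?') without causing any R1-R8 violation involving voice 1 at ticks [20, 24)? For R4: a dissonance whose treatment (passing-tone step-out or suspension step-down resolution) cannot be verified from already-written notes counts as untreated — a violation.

G3: violates R2
A3: violates R4,R7
B3: legal
C4: violates R4
D4: violates R2
E4: legal
F4: violates R4
G4: violates R3

{B3, E4}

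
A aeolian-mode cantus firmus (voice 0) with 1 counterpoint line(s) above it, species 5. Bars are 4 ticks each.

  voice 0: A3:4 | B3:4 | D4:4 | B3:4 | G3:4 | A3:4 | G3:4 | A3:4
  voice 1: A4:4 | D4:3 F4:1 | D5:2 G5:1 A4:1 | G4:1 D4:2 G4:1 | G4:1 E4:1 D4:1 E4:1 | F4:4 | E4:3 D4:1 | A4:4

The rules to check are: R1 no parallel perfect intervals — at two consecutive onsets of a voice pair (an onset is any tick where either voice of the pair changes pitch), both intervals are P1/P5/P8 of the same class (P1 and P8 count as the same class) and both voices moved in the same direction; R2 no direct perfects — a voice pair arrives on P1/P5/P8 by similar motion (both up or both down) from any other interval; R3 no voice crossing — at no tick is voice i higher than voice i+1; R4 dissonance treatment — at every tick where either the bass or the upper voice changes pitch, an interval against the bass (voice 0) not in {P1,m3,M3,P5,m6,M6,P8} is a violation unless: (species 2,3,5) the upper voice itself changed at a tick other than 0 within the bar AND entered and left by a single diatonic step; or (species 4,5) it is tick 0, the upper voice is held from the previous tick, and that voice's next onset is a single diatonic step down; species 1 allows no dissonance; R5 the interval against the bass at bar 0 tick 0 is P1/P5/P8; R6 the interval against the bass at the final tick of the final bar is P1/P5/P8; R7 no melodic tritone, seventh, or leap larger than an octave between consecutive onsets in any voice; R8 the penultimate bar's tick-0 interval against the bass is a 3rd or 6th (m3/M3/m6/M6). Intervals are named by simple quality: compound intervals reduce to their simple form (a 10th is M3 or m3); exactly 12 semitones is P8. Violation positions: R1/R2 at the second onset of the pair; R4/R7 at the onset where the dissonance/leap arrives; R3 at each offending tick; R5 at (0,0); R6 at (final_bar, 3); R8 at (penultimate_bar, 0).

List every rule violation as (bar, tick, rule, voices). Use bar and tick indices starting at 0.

bar 0: v0=A3 v1=A4 downbeat P8
bar 1: v0=B3 v1=D4 downbeat m3
bar 2: v0=D4 v1=D5 downbeat P8
bar 3: v0=B3 v1=G4 downbeat m6
bar 4: v0=G3 v1=G4 downbeat P8
bar 5: v0=A3 v1=F4 downbeat m6
bar 6: v0=G3 v1=E4 downbeat M6
bar 7: v0=A3 v1=A4 downbeat P8
  -> R4 @ bar 1 tick 3 v(0, 1): B3/F4 TT untreated
  -> R2 @ bar 2 tick 0 v(0, 1): B3/F4 TT -> D4/D5 P8 similar
  -> R4 @ bar 2 tick 2 v(0, 1): D4/G5 P4 untreated
  -> R7 @ bar 2 tick 3 v(1,): G5->A4 leap 10st
  -> R2 @ bar 7 tick 0 v(0, 1): G3/D4 P5 -> A3/A4 P8 similar

(1, 3, R4, (0, 1))
(2, 0, R2, (0, 1))
(2, 2, R4, (0, 1))
(2, 3, R7, (1,))
(7, 0, R2, (0, 1))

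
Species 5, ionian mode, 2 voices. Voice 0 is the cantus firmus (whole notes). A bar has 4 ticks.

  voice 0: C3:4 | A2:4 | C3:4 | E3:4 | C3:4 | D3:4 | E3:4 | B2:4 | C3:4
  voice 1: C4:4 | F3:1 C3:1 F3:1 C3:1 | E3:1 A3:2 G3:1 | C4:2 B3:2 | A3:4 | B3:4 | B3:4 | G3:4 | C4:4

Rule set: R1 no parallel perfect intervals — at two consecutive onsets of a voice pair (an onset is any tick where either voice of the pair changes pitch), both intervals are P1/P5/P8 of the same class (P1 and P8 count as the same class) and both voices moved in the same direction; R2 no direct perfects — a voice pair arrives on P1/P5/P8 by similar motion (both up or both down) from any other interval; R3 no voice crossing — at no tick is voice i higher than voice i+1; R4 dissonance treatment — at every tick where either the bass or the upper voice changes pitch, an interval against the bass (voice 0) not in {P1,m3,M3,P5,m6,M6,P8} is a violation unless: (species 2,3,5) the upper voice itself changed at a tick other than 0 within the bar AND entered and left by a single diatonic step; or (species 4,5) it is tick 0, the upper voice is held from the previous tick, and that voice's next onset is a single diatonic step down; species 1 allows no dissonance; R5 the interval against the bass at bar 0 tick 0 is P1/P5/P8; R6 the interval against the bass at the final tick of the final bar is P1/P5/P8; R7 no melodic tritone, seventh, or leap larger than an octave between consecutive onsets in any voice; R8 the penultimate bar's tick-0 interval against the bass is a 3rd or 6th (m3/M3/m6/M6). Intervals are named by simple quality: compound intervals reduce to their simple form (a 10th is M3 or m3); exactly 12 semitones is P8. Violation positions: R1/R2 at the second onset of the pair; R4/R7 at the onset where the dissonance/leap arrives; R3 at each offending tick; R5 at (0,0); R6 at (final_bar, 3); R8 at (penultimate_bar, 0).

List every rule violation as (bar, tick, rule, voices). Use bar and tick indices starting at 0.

bar 0: v0=C3 v1=C4 downbeat P8
bar 1: v0=A2 v1=F3 downbeat m6
bar 2: v0=C3 v1=E3 downbeat M3
bar 3: v0=E3 v1=C4 downbeat m6
bar 4: v0=C3 v1=A3 downbeat M6
bar 5: v0=D3 v1=B3 downbeat M6
bar 6: v0=E3 v1=B3 downbeat P5
bar 7: v0=B2 v1=G3 downbeat m6
bar 8: v0=C3 v1=C4 downbeat P8
  -> R2 @ bar 8 tick 0 v(0, 1): B2/G3 m6 -> C3/C4 P8 similar

(8, 0, R2, (0, 1))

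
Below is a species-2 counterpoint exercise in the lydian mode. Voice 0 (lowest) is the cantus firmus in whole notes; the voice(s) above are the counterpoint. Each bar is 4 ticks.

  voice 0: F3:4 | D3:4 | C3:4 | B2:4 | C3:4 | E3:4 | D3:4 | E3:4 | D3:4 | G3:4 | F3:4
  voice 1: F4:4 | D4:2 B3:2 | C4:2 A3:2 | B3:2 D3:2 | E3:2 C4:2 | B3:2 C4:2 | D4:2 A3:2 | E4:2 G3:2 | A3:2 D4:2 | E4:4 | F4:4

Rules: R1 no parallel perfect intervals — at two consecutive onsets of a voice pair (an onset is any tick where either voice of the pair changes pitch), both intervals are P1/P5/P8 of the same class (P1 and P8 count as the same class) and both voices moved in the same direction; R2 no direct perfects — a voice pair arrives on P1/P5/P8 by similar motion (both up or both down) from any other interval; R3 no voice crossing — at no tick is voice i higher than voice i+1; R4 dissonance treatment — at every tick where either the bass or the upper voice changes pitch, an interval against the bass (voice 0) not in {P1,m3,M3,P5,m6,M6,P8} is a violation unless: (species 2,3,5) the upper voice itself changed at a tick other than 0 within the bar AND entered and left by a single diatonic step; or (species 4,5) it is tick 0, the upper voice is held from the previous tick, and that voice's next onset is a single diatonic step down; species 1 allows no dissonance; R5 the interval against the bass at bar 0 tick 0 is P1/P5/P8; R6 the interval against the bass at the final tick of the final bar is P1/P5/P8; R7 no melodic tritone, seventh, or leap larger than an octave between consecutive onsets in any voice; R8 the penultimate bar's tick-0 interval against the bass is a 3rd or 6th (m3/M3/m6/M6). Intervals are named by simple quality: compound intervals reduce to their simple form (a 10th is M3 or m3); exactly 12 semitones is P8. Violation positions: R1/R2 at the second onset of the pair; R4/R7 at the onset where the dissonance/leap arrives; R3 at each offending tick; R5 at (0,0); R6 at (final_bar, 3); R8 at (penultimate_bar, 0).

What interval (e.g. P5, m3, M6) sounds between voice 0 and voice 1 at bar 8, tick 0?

P5

voice 0=D3 voice 1=A3 -> P5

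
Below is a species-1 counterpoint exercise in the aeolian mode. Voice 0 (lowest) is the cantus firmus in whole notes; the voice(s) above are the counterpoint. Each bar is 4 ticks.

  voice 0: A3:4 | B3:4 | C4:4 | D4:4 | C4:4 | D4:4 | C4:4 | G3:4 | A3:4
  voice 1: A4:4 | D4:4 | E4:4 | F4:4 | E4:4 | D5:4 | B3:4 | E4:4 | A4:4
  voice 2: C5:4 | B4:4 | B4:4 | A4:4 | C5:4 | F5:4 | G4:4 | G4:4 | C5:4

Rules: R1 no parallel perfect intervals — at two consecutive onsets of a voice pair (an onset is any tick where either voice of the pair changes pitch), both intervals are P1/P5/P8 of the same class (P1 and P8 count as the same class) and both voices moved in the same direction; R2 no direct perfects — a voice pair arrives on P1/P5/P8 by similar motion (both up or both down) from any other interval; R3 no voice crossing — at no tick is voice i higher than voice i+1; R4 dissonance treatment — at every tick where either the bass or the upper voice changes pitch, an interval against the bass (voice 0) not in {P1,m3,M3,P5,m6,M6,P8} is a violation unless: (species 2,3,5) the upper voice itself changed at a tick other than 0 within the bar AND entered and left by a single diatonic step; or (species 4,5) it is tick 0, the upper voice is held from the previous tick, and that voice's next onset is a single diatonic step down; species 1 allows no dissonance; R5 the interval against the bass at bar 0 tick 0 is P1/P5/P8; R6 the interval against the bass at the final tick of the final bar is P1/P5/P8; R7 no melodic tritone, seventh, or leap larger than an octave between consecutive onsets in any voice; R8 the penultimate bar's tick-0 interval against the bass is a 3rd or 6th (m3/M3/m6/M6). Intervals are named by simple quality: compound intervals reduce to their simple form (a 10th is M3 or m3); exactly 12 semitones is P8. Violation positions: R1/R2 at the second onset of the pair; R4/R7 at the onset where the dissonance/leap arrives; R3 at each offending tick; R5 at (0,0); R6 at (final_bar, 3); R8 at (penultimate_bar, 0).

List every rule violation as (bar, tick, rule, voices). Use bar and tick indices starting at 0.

(0, 0, R5, (0, 2))
(2, 0, R4, (0, 2))
(5, 0, R2, (0, 1))
(5, 0, R7, (1,))
(6, 0, R2, (0, 2))
(6, 0, R3, (0, 1))
(6, 0, R4, (0, 1))
(6, 0, R7, (1,))
(6, 0, R7, (2,))
(6, 1, R3, (0, 1))
(6, 2, R3, (0, 1))
(6, 3, R3, (0, 1))
(7, 0, R8, (0, 2))
(8, 0, R2, (0, 1))
(8, 3, R6, (0, 2))

bar 0: v0=A3 v1=A4 v2=C5 downbeat m3
bar 1: v0=B3 v1=D4 v2=B4 downbeat P8
bar 2: v0=C4 v1=E4 v2=B4 downbeat M7
bar 3: v0=D4 v1=F4 v2=A4 downbeat P5
bar 4: v0=C4 v1=E4 v2=C5 downbeat P8
bar 5: v0=D4 v1=D5 v2=F5 downbeat m3
bar 6: v0=C4 v1=B3 v2=G4 downbeat P5
bar 7: v0=G3 v1=E4 v2=G4 downbeat P8
bar 8: v0=A3 v1=A4 v2=C5 downbeat m3
  -> R5 @ bar 0 tick 0 v(0, 2): opens on m3
  -> R4 @ bar 2 tick 0 v(0, 2): C4/B4 M7 untreated
  -> R2 @ bar 5 tick 0 v(0, 1): C4/E4 M3 -> D4/D5 P8 similar
  -> R7 @ bar 5 tick 0 v(1,): E4->D5 leap 10st
  -> R2 @ bar 6 tick 0 v(0, 2): D4/F5 m3 -> C4/G4 P5 similar
  -> R3 @ bar 6 tick 0 v(0, 1): C4 above B3
  -> R4 @ bar 6 tick 0 v(0, 1): C4/B3 m2 untreated
  -> R7 @ bar 6 tick 0 v(1,): D5->B3 leap 15st
  -> R7 @ bar 6 tick 0 v(2,): F5->G4 leap 10st
  -> R3 @ bar 6 tick 1 v(0, 1): C4 above B3
  -> R3 @ bar 6 tick 2 v(0, 1): C4 above B3
  -> R3 @ bar 6 tick 3 v(0, 1): C4 above B3
  -> R8 @ bar 7 tick 0 v(0, 2): penult P8 not 3rd/6th
  -> R2 @ bar 8 tick 0 v(0, 1): G3/E4 M6 -> A3/A4 P8 similar
  -> R6 @ bar 8 tick 3 v(0, 2): closes on m3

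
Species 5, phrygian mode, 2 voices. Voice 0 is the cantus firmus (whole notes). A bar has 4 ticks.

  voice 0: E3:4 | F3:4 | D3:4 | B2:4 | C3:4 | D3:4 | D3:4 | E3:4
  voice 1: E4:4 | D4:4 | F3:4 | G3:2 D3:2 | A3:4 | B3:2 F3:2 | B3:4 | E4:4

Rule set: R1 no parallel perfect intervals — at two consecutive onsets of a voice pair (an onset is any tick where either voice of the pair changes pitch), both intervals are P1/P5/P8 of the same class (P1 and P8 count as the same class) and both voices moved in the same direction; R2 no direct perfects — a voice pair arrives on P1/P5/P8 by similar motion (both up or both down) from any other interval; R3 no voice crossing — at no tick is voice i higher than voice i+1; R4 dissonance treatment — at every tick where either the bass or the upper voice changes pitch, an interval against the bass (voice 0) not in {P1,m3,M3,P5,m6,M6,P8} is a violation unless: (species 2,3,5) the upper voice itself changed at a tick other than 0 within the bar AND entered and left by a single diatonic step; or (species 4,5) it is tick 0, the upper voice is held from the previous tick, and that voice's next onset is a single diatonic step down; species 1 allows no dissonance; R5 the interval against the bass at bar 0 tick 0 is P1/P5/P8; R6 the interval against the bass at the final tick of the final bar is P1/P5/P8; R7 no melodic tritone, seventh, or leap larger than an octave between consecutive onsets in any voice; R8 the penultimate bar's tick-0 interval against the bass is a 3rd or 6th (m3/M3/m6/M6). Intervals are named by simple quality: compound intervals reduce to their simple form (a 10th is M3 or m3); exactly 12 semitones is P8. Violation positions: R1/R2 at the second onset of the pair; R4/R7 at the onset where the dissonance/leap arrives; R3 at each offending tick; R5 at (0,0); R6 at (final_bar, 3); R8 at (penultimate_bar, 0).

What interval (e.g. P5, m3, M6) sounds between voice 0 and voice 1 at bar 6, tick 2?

M6

voice 0=D3 voice 1=B3 -> M6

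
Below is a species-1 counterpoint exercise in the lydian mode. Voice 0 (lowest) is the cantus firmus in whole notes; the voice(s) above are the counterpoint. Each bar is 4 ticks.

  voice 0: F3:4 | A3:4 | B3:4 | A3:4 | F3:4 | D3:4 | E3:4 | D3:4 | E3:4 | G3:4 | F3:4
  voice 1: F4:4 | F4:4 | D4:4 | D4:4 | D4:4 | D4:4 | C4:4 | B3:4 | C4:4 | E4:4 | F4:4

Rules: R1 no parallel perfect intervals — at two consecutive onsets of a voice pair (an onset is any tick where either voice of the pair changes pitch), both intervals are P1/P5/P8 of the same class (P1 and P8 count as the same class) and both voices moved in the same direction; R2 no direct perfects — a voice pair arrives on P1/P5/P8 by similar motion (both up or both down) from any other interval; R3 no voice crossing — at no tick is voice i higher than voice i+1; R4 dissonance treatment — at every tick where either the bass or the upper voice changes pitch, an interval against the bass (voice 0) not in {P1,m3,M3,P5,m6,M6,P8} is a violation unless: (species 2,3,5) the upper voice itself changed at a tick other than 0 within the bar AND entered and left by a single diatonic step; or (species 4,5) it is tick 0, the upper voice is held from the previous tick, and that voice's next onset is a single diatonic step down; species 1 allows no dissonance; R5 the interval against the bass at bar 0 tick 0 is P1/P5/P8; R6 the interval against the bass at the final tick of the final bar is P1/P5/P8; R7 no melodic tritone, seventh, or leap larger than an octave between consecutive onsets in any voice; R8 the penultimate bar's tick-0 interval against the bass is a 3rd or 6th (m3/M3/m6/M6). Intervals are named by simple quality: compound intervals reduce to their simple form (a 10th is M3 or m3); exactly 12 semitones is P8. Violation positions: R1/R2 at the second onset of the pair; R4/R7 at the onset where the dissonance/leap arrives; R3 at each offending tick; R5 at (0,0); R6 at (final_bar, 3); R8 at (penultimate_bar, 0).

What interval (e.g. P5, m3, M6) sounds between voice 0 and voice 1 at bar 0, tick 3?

voice 0=F3 voice 1=F4 -> P8

P8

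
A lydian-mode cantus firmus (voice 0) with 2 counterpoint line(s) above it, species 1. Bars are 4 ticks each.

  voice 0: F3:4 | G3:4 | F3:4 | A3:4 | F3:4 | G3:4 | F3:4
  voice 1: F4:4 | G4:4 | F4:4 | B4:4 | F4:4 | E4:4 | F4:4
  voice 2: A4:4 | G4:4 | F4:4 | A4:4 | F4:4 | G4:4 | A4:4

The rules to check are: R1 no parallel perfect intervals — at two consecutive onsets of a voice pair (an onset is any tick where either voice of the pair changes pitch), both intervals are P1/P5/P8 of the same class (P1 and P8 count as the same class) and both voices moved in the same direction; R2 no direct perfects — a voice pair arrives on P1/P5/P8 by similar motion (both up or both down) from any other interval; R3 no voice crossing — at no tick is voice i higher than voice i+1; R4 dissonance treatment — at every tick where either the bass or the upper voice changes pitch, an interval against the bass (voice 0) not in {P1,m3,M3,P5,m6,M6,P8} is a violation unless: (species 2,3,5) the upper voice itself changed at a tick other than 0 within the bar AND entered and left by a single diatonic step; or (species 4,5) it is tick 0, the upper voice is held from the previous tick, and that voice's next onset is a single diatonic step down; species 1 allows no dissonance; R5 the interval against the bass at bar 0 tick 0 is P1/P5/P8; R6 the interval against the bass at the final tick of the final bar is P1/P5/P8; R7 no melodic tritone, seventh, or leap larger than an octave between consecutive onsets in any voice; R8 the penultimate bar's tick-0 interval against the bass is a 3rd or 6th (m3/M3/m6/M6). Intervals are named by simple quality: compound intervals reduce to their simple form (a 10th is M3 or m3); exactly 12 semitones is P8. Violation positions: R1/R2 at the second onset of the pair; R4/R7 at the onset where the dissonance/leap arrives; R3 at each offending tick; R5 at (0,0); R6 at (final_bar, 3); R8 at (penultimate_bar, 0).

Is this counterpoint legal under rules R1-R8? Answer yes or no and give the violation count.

No (19 violations)

bar 0: v0=F3 v1=F4 v2=A4 (M3)
bar 1: v0=G3 v1=G4 v2=G4 (P8)
bar 2: v0=F3 v1=F4 v2=F4 (P8)
bar 3: v0=A3 v1=B4 v2=A4 (P8)
bar 4: v0=F3 v1=F4 v2=F4 (P8)
bar 5: v0=G3 v1=E4 v2=G4 (P8)
bar 6: v0=F3 v1=F4 v2=A4 (M3)
  R5 @ bar0.0: opens on M3
  R1 @ bar1.0: F3/F4 P8 -> G3/G4 P8 similar
  R1 @ bar2.0: G3/G4 P8 -> F3/F4 P8 similar
  R1 @ bar2.0: G3/G4 P8 -> F3/F4 P8 similar
  R1 @ bar2.0: G4/G4 P1 -> F4/F4 P1 similar
  R1 @ bar3.0: F3/F4 P8 -> A3/A4 P8 similar
  R3 @ bar3.0: B4 above A4
  R4 @ bar3.0: A3/B4 M2 untreated
  R7 @ bar3.0: F4->B4 leap 6st
  R3 @ bar3.1: B4 above A4
  R3 @ bar3.2: B4 above A4
  R3 @ bar3.3: B4 above A4
  R1 @ bar4.0: A3/A4 P8 -> F3/F4 P8 similar
  R2 @ bar4.0: A3/B4 M2 -> F3/F4 P8 similar
  R2 @ bar4.0: B4/A4 M2 -> F4/F4 P1 similar
  R7 @ bar4.0: B4->F4 leap 6st
  R1 @ bar5.0: F3/F4 P8 -> G3/G4 P8 similar
  R8 @ bar5.0: penult P8 not 3rd/6th
  R6 @ bar6.3: closes on M3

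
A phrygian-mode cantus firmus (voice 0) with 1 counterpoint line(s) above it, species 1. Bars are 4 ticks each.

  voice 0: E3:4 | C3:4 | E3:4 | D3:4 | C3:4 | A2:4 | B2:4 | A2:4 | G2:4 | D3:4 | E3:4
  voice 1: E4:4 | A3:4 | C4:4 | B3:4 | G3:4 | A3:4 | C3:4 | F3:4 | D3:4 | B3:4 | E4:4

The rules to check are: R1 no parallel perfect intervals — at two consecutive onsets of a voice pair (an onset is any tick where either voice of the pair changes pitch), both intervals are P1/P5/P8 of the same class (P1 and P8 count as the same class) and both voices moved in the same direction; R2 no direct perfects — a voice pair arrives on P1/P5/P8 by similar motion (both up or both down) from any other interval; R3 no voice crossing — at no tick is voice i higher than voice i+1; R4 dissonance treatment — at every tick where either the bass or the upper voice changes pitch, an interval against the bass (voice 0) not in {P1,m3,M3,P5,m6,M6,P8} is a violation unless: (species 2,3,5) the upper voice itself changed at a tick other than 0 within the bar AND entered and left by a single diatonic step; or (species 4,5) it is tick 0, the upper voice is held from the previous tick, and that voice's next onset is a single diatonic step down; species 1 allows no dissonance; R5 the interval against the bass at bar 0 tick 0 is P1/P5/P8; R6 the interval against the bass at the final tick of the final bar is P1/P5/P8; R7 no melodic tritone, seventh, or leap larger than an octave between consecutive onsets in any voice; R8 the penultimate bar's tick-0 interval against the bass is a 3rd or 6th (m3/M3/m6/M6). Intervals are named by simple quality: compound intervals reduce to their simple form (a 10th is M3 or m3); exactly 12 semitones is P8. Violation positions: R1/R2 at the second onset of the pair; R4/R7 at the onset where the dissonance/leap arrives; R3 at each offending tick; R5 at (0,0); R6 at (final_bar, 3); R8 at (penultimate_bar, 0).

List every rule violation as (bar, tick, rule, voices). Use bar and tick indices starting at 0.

bar 0: v0=E3 v1=E4 downbeat P8
bar 1: v0=C3 v1=A3 downbeat M6
bar 2: v0=E3 v1=C4 downbeat m6
bar 3: v0=D3 v1=B3 downbeat M6
bar 4: v0=C3 v1=G3 downbeat P5
bar 5: v0=A2 v1=A3 downbeat P8
bar 6: v0=B2 v1=C3 downbeat m2
bar 7: v0=A2 v1=F3 downbeat m6
bar 8: v0=G2 v1=D3 downbeat P5
bar 9: v0=D3 v1=B3 downbeat M6
bar 10: v0=E3 v1=E4 downbeat P8
  -> R2 @ bar 4 tick 0 v(0, 1): D3/B3 M6 -> C3/G3 P5 similar
  -> R4 @ bar 6 tick 0 v(0, 1): B2/C3 m2 untreated
  -> R2 @ bar 8 tick 0 v(0, 1): A2/F3 m6 -> G2/D3 P5 similar
  -> R2 @ bar 10 tick 0 v(0, 1): D3/B3 M6 -> E3/E4 P8 similar

(4, 0, R2, (0, 1))
(6, 0, R4, (0, 1))
(8, 0, R2, (0, 1))
(10, 0, R2, (0, 1))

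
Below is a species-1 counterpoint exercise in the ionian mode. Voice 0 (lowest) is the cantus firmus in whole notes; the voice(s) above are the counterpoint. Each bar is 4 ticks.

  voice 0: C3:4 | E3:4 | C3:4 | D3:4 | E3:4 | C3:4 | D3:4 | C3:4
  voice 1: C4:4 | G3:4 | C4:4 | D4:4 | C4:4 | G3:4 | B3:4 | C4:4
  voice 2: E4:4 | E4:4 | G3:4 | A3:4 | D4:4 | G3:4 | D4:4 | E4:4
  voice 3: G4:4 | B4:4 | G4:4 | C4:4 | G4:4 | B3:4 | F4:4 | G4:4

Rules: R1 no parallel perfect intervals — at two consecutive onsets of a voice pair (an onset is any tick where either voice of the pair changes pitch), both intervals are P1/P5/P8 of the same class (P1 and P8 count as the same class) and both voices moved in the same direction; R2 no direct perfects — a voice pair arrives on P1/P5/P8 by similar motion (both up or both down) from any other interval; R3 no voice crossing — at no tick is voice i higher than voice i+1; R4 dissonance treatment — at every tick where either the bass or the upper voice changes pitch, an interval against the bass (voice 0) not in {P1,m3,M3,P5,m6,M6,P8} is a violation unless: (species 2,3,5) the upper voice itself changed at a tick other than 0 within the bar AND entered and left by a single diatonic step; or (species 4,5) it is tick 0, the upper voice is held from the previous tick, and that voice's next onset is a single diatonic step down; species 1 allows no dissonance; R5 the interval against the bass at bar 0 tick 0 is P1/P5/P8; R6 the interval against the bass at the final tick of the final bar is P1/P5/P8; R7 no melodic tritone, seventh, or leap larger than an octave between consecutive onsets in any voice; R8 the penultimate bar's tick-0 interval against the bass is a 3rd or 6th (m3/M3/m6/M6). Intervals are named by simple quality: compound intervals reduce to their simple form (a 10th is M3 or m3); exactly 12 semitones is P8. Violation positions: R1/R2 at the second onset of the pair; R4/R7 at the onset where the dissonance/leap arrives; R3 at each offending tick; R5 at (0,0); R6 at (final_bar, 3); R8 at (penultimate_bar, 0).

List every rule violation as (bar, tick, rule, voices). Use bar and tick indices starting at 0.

bar 0: v0=C3 v1=C4 v2=E4 v3=G4 downbeat P5
bar 1: v0=E3 v1=G3 v2=E4 v3=B4 downbeat P5
bar 2: v0=C3 v1=C4 v2=G3 v3=G4 downbeat P5
bar 3: v0=D3 v1=D4 v2=A3 v3=C4 downbeat m7
bar 4: v0=E3 v1=C4 v2=D4 v3=G4 downbeat m3
bar 5: v0=C3 v1=G3 v2=G3 v3=B3 downbeat M7
bar 6: v0=D3 v1=B3 v2=D4 v3=F4 downbeat m3
bar 7: v0=C3 v1=C4 v2=E4 v3=G4 downbeat P5
  -> R5 @ bar 0 tick 0 v(0, 2): opens on M3
  -> R1 @ bar 1 tick 0 v(0, 3): C3/G4 P5 -> E3/B4 P5 similar
  -> R1 @ bar 2 tick 0 v(0, 3): E3/B4 P5 -> C3/G4 P5 similar
  -> R2 @ bar 2 tick 0 v(0, 2): E3/E4 P8 -> C3/G3 P5 similar
  -> R2 @ bar 2 tick 0 v(2, 3): E4/B4 P5 -> G3/G4 P8 similar
  -> R3 @ bar 2 tick 0 v(1, 2): C4 above G3
  -> R3 @ bar 2 tick 1 v(1, 2): C4 above G3
  -> R3 @ bar 2 tick 2 v(1, 2): C4 above G3
  -> R3 @ bar 2 tick 3 v(1, 2): C4 above G3
  -> R1 @ bar 3 tick 0 v(0, 1): C3/C4 P8 -> D3/D4 P8 similar
  -> R1 @ bar 3 tick 0 v(0, 2): C3/G3 P5 -> D3/A3 P5 similar
  -> R3 @ bar 3 tick 0 v(1, 2): D4 above A3
  -> R4 @ bar 3 tick 0 v(0, 3): D3/C4 m7 untreated
  -> R3 @ bar 3 tick 1 v(1, 2): D4 above A3
  -> R3 @ bar 3 tick 2 v(1, 2): D4 above A3
  -> R3 @ bar 3 tick 3 v(1, 2): D4 above A3
  -> R4 @ bar 4 tick 0 v(0, 2): E3/D4 m7 untreated
  -> R2 @ bar 5 tick 0 v(0, 1): E3/C4 m6 -> C3/G3 P5 similar
  -> R2 @ bar 5 tick 0 v(0, 2): E3/D4 m7 -> C3/G3 P5 similar
  -> R2 @ bar 5 tick 0 v(1, 2): C4/D4 M2 -> G3/G3 P1 similar
  -> R4 @ bar 5 tick 0 v(0, 3): C3/B3 M7 untreated
  -> R2 @ bar 6 tick 0 v(0, 2): C3/G3 P5 -> D3/D4 P8 similar
  -> R7 @ bar 6 tick 0 v(3,): B3->F4 leap 6st
  -> R8 @ bar 6 tick 0 v(0, 2): penult P8 not 3rd/6th
  -> R2 @ bar 7 tick 0 v(1, 3): B3/F4 TT -> C4/G4 P5 similar
  -> R6 @ bar 7 tick 3 v(0, 2): closes on M3

(0, 0, R5, (0, 2))
(1, 0, R1, (0, 3))
(2, 0, R1, (0, 3))
(2, 0, R2, (0, 2))
(2, 0, R2, (2, 3))
(2, 0, R3, (1, 2))
(2, 1, R3, (1, 2))
(2, 2, R3, (1, 2))
(2, 3, R3, (1, 2))
(3, 0, R1, (0, 1))
(3, 0, R1, (0, 2))
(3, 0, R3, (1, 2))
(3, 0, R4, (0, 3))
(3, 1, R3, (1, 2))
(3, 2, R3, (1, 2))
(3, 3, R3, (1, 2))
(4, 0, R4, (0, 2))
(5, 0, R2, (0, 1))
(5, 0, R2, (0, 2))
(5, 0, R2, (1, 2))
(5, 0, R4, (0, 3))
(6, 0, R2, (0, 2))
(6, 0, R7, (3,))
(6, 0, R8, (0, 2))
(7, 0, R2, (1, 3))
(7, 3, R6, (0, 2))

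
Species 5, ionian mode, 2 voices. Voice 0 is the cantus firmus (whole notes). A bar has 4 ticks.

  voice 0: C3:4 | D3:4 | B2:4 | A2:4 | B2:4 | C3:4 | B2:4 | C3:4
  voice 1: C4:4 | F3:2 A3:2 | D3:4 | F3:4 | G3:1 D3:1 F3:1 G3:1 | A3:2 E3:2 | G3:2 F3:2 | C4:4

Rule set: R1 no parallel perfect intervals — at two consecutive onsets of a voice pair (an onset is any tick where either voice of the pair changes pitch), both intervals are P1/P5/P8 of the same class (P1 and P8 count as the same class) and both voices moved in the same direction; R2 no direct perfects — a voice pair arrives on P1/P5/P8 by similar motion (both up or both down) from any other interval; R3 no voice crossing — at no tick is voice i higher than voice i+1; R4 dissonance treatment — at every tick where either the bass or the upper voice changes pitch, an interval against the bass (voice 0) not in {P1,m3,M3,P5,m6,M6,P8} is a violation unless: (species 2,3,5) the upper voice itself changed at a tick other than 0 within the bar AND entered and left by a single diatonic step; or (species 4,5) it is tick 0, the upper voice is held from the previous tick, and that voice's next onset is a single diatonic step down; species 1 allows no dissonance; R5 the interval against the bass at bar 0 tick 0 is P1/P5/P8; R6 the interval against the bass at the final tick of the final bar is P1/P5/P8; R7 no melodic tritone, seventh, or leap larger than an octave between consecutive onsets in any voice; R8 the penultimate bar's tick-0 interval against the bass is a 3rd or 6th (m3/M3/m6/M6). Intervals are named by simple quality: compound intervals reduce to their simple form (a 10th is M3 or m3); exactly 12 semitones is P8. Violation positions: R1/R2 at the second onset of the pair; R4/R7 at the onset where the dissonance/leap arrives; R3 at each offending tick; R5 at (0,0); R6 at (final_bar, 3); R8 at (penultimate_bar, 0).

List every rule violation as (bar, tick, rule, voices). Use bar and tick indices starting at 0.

bar 0: v0=C3 v1=C4 downbeat P8
bar 1: v0=D3 v1=F3 downbeat m3
bar 2: v0=B2 v1=D3 downbeat m3
bar 3: v0=A2 v1=F3 downbeat m6
bar 4: v0=B2 v1=G3 downbeat m6
bar 5: v0=C3 v1=A3 downbeat M6
bar 6: v0=B2 v1=G3 downbeat m6
bar 7: v0=C3 v1=C4 downbeat P8
  -> R4 @ bar 4 tick 2 v(0, 1): B2/F3 TT untreated
  -> R4 @ bar 6 tick 2 v(0, 1): B2/F3 TT untreated
  -> R2 @ bar 7 tick 0 v(0, 1): B2/F3 TT -> C3/C4 P8 similar

(4, 2, R4, (0, 1))
(6, 2, R4, (0, 1))
(7, 0, R2, (0, 1))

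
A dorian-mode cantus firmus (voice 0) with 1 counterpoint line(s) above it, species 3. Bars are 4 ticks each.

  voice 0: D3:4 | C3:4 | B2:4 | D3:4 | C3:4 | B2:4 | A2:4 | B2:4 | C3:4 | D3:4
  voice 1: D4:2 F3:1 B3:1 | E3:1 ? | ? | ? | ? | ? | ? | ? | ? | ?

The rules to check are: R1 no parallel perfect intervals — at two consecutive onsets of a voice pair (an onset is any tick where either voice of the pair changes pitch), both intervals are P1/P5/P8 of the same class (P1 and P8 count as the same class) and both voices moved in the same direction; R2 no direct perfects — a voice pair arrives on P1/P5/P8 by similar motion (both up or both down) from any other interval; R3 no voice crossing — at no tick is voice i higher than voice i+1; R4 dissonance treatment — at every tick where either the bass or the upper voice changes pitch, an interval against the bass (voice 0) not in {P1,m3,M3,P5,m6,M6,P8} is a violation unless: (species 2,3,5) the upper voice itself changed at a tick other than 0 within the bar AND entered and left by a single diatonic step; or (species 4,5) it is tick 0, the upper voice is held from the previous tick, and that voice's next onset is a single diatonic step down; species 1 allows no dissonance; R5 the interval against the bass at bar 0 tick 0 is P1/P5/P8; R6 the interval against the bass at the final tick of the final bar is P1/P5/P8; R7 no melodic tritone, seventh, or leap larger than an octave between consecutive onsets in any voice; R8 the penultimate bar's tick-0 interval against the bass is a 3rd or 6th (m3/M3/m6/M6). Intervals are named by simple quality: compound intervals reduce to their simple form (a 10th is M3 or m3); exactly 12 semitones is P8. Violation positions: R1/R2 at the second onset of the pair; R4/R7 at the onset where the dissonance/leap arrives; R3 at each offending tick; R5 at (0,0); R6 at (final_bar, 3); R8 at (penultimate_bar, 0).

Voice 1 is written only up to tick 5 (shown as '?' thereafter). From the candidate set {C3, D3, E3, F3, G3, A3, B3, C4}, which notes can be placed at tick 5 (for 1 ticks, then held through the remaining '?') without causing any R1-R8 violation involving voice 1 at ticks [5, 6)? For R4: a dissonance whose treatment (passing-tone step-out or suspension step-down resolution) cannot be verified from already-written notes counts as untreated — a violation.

C3: legal
D3: violates R4
E3: legal
F3: violates R4
G3: legal
A3: legal
B3: violates R4
C4: legal

{A3, C3, C4, E3, G3}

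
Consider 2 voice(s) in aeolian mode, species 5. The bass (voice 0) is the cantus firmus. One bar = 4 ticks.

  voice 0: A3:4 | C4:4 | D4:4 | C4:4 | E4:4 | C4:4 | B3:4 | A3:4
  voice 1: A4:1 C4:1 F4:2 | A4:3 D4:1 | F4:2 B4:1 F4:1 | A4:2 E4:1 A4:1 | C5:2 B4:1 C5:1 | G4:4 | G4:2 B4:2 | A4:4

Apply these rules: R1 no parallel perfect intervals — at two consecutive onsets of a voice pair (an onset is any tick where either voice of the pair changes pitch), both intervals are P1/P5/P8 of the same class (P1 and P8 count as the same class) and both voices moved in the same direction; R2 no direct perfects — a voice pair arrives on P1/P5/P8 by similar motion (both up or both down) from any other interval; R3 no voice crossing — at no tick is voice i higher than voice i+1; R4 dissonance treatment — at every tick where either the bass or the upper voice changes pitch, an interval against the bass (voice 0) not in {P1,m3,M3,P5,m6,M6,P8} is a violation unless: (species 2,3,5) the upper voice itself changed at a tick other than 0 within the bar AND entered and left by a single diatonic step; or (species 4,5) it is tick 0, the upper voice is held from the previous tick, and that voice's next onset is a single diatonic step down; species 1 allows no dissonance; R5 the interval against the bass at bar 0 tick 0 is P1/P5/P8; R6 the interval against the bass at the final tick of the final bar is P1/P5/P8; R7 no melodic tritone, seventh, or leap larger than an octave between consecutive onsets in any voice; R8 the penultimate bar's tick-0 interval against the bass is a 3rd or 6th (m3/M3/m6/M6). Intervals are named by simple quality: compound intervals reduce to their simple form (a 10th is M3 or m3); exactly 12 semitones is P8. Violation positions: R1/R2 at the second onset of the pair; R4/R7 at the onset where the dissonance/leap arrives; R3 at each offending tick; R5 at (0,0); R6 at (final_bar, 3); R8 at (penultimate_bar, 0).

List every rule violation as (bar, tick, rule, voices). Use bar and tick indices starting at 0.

(1, 3, R4, (0, 1))
(2, 2, R7, (1,))
(2, 3, R7, (1,))
(5, 0, R2, (0, 1))
(7, 0, R1, (0, 1))

bar 0: v0=A3 v1=A4 downbeat P8
bar 1: v0=C4 v1=A4 downbeat M6
bar 2: v0=D4 v1=F4 downbeat m3
bar 3: v0=C4 v1=A4 downbeat M6
bar 4: v0=E4 v1=C5 downbeat m6
bar 5: v0=C4 v1=G4 downbeat P5
bar 6: v0=B3 v1=G4 downbeat m6
bar 7: v0=A3 v1=A4 downbeat P8
  -> R4 @ bar 1 tick 3 v(0, 1): C4/D4 M2 untreated
  -> R7 @ bar 2 tick 2 v(1,): F4->B4 leap 6st
  -> R7 @ bar 2 tick 3 v(1,): B4->F4 leap 6st
  -> R2 @ bar 5 tick 0 v(0, 1): E4/C5 m6 -> C4/G4 P5 similar
  -> R1 @ bar 7 tick 0 v(0, 1): B3/B4 P8 -> A3/A4 P8 similar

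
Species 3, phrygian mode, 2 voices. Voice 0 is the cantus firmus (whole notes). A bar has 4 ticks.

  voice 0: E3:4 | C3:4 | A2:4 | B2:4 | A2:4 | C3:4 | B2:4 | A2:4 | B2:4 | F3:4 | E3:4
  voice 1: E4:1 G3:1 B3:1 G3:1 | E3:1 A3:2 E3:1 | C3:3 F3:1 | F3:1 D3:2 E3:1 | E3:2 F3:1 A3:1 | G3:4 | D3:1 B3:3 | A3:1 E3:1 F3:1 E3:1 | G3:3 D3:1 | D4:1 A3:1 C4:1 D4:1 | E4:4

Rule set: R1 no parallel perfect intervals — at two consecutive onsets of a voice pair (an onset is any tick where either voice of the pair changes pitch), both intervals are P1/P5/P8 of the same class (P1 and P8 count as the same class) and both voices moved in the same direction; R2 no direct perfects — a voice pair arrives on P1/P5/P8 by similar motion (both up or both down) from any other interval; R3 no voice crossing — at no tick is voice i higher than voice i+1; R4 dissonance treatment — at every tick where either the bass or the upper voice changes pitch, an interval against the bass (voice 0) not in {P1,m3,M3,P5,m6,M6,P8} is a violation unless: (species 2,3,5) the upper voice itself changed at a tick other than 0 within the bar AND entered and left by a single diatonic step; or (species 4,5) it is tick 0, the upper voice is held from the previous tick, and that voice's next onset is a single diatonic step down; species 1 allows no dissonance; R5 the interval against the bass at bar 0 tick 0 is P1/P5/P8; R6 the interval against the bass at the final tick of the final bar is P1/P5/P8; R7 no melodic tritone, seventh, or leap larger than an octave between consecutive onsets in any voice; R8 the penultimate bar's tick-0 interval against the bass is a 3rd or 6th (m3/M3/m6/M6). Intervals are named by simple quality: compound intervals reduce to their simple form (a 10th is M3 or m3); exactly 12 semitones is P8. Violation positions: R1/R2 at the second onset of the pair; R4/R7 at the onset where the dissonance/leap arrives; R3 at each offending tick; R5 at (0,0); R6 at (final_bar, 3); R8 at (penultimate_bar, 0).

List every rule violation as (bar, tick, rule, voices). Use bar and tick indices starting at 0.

(3, 0, R4, (0, 1))
(7, 0, R1, (0, 1))
(9, 0, R7, (0,))

bar 0: v0=E3 v1=E4 downbeat P8
bar 1: v0=C3 v1=E3 downbeat M3
bar 2: v0=A2 v1=C3 downbeat m3
bar 3: v0=B2 v1=F3 downbeat TT
bar 4: v0=A2 v1=E3 downbeat P5
bar 5: v0=C3 v1=G3 downbeat P5
bar 6: v0=B2 v1=D3 downbeat m3
bar 7: v0=A2 v1=A3 downbeat P8
bar 8: v0=B2 v1=G3 downbeat m6
bar 9: v0=F3 v1=D4 downbeat M6
bar 10: v0=E3 v1=E4 downbeat P8
  -> R4 @ bar 3 tick 0 v(0, 1): B2/F3 TT untreated
  -> R1 @ bar 7 tick 0 v(0, 1): B2/B3 P8 -> A2/A3 P8 similar
  -> R7 @ bar 9 tick 0 v(0,): B2->F3 leap 6st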